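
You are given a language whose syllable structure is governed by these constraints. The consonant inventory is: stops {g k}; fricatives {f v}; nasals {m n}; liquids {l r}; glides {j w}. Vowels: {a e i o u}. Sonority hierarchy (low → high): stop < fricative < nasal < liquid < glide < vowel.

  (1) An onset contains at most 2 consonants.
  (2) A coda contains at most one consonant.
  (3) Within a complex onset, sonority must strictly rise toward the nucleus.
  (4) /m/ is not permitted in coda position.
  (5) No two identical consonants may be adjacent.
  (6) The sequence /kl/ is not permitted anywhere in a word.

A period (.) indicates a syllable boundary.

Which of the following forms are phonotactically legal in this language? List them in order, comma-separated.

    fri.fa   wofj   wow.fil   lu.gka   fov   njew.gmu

fri.fa, wow.fil, fov, njew.gmu

fri.fa — σ1 onset /fr/ (2→4 rises), coda /∅/ ok; σ2 onset /f/, coda /∅/ ok → phonotactically legal
wofj — violates constraint 2: syllable 1 coda /fj/ has 2 consonants (> 1) → phonotactically illegal
wow.fil — σ1 onset /w/, coda /w/ ok; σ2 onset /f/, coda /l/ ok → phonotactically legal
lu.gka — violates constraint 3: syllable 2 onset /gk/: /g/ (stop, 1) → /k/ (stop, 1) does not rise → phonotactically illegal
fov — σ1 onset /f/, coda /v/ ok → phonotactically legal
njew.gmu — σ1 onset /nj/ (3→5 rises), coda /w/ ok; σ2 onset /gm/ (1→3 rises), coda /∅/ ok → phonotactically legal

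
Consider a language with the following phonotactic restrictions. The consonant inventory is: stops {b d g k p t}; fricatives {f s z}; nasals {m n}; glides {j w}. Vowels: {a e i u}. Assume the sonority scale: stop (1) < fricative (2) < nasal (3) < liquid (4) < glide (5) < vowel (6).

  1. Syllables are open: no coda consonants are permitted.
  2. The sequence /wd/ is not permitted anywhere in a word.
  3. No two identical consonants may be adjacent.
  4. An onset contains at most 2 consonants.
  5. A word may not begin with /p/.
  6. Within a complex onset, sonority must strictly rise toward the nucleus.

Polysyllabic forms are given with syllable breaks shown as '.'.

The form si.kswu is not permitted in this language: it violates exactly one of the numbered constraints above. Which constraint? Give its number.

4

si.kswu: syllable 2 onset /ksw/ has 3 consonants (> 2).
This is a violation of constraint 4: "An onset contains at most 2 consonants."
The remaining constraints (1, 2, 3, 5, 6) are satisfied.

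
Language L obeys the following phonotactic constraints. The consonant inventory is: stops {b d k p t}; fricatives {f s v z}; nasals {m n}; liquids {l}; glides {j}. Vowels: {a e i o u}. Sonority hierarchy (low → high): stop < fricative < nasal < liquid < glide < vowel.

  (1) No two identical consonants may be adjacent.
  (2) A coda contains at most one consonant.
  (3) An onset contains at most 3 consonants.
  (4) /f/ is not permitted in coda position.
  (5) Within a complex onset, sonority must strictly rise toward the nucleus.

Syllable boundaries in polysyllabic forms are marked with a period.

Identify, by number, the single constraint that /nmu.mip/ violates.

/nmu.mip/: syllable 1 onset /nm/: /n/ (nasal, 3) → /m/ (nasal, 3) does not rise.
This is a violation of constraint 5: "Within a complex onset, sonority must strictly rise toward the nucleus."
The remaining constraints (1, 2, 3, 4) are satisfied.

5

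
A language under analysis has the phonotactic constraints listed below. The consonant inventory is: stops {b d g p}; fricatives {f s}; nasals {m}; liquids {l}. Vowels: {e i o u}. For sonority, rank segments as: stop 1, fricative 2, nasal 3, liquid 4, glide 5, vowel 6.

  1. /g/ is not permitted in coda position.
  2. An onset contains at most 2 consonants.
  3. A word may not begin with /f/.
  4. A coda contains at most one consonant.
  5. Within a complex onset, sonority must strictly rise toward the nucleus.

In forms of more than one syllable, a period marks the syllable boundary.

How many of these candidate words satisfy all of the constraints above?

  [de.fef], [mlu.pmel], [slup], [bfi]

[de.fef] — σ1 onset /d/, coda /∅/ ok; σ2 onset /f/, coda /f/ ok → phonotactically legal
[mlu.pmel] — σ1 onset /ml/ (3→4 rises), coda /∅/ ok; σ2 onset /pm/ (1→3 rises), coda /l/ ok → phonotactically legal
[slup] — σ1 onset /sl/ (2→4 rises), coda /p/ ok → phonotactically legal
[bfi] — σ1 onset /bf/ (1→2 rises), coda /∅/ ok → phonotactically legal
Phonotactically legal: [de.fef], [mlu.pmel], [slup], [bfi] → 4.

4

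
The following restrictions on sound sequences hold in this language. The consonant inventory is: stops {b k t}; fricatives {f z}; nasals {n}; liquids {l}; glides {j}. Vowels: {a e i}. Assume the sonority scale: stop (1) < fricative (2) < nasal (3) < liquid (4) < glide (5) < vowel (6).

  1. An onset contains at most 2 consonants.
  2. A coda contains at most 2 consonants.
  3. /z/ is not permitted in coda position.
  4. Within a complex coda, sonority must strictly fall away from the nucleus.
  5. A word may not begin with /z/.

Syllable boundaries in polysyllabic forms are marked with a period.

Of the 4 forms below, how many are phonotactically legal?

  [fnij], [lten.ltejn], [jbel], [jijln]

3

[fnij] — σ1 onset /fn/ (2C), coda /j/ ok → phonotactically legal
[lten.ltejn] — σ1 onset /lt/ (2C), coda /n/ ok; σ2 onset /lt/ (2C), coda /jn/ (5→3 falls) ok → phonotactically legal
[jbel] — σ1 onset /jb/ (2C), coda /l/ ok → phonotactically legal
[jijln] — violates constraint 2: syllable 1 coda /jln/ has 3 consonants (> 2) → phonotactically illegal
Phonotactically legal: [fnij], [lten.ltejn], [jbel] → 3.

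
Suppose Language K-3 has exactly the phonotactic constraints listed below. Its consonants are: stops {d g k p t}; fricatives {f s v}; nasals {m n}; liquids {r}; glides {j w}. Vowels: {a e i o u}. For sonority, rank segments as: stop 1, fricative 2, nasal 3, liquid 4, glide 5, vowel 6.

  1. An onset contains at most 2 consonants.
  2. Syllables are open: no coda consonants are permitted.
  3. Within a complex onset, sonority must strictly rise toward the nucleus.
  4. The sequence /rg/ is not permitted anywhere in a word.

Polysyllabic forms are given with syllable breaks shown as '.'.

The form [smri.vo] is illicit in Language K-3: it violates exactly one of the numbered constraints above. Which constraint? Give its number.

[smri.vo]: syllable 1 onset /smr/ has 3 consonants (> 2).
This is a violation of constraint 1: "An onset contains at most 2 consonants."
The remaining constraints (2, 3, 4) are satisfied.

1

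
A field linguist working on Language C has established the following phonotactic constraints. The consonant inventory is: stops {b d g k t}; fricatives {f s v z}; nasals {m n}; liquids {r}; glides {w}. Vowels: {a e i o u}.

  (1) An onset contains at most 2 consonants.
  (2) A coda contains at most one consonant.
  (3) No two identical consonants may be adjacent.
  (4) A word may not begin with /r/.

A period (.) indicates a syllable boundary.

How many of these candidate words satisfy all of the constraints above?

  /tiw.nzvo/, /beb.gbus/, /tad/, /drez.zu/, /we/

3

/tiw.nzvo/ — violates constraint 1: syllable 2 onset /nzv/ has 3 consonants (> 2) → illicit
/beb.gbus/ — σ1 onset /b/, coda /b/ ok; σ2 onset /gb/ (2C), coda /s/ ok → licit
/tad/ — σ1 onset /t/, coda /d/ ok → licit
/drez.zu/ — violates constraint 3: adjacent identical consonants /zz/ → illicit
/we/ — σ1 onset /w/, coda /∅/ ok → licit
Licit: /beb.gbus/, /tad/, /we/ → 3.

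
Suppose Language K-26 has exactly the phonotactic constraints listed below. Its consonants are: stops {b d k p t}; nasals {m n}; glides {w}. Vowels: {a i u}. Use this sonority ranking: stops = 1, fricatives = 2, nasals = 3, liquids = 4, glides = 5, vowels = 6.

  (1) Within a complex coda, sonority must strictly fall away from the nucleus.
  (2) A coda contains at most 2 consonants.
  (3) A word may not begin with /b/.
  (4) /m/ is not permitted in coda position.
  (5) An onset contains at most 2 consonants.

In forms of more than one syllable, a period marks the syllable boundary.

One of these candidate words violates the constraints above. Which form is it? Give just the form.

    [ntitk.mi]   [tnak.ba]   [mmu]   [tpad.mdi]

[ntitk.mi]

[ntitk.mi] — violates constraint 1: syllable 1 coda /tk/: /t/ (stop, 1) → /k/ (stop, 1) does not fall → phonotactically illegal
[tnak.ba] — σ1 onset /tn/ (2C), coda /k/ ok; σ2 onset /b/, coda /∅/ ok → phonotactically legal
[mmu] — σ1 onset /mm/ (2C), coda /∅/ ok → phonotactically legal
[tpad.mdi] — σ1 onset /tp/ (2C), coda /d/ ok; σ2 onset /md/ (2C), coda /∅/ ok → phonotactically legal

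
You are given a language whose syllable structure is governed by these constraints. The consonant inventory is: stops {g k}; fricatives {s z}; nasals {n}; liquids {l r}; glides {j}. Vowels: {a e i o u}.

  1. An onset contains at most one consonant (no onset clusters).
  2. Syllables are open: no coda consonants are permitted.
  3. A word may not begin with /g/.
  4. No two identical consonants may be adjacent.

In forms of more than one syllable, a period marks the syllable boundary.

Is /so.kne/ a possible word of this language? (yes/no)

/so.kne/ — violates constraint 1: syllable 2 onset /kn/ has 2 consonants (> 1) → ill-formed

no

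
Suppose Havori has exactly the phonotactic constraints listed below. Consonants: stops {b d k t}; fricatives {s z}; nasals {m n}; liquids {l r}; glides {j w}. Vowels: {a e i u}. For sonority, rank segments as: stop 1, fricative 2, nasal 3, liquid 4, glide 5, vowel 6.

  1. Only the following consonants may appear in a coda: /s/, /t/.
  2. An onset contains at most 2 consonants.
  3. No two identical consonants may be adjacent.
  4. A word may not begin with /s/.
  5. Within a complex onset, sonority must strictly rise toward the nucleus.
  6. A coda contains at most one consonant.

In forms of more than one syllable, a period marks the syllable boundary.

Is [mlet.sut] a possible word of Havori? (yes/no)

yes

[mlet.sut] — σ1 onset /ml/ (3→4 rises), coda /t/ ok; σ2 onset /s/, coda /t/ ok → well-formed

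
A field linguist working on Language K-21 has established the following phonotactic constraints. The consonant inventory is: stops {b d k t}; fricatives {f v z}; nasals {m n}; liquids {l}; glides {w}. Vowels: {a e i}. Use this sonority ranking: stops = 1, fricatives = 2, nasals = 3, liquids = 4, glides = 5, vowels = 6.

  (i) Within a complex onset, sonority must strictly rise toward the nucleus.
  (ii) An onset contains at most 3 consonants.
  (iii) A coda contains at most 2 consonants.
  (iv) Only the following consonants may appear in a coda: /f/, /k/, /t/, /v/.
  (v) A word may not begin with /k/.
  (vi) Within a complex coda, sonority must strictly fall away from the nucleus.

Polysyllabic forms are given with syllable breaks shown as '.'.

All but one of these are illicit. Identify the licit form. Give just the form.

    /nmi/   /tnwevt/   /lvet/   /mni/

/tnwevt/

/nmi/ — violates constraint (i): syllable 1 onset /nm/: /n/ (nasal, 3) → /m/ (nasal, 3) does not rise → illicit
/tnwevt/ — σ1 onset /tnw/ (1→3→5 rises), coda /vt/ (2→1 falls) ok → licit
/lvet/ — violates constraint (i): syllable 1 onset /lv/: /l/ (liquid, 4) → /v/ (fricative, 2) does not rise → illicit
/mni/ — violates constraint (i): syllable 1 onset /mn/: /m/ (nasal, 3) → /n/ (nasal, 3) does not rise → illicit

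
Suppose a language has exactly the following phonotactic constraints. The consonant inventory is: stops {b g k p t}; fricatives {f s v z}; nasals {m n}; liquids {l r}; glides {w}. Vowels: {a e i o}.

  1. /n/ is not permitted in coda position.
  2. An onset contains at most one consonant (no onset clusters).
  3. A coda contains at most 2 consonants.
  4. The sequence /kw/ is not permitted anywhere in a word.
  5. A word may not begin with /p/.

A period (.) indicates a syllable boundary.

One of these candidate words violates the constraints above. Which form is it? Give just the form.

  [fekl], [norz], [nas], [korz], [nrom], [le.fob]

[nrom]

[fekl] — σ1 onset /f/, coda /kl/ (2C) ok → phonotactically legal
[norz] — σ1 onset /n/, coda /rz/ (2C) ok → phonotactically legal
[nas] — σ1 onset /n/, coda /s/ ok → phonotactically legal
[korz] — σ1 onset /k/, coda /rz/ (2C) ok → phonotactically legal
[nrom] — violates constraint 2: syllable 1 onset /nr/ has 2 consonants (> 1) → phonotactically illegal
[le.fob] — σ1 onset /l/, coda /∅/ ok; σ2 onset /f/, coda /b/ ok → phonotactically legal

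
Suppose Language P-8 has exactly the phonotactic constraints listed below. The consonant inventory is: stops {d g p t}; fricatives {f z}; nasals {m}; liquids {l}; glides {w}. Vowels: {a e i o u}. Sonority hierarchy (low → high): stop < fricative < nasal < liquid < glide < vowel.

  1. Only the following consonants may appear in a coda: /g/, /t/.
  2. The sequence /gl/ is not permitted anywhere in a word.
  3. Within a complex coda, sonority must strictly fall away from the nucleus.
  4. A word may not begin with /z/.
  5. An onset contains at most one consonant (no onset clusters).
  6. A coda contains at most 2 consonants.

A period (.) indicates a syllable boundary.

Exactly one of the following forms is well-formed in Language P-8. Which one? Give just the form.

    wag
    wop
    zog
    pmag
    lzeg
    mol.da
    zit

wag

wag — σ1 onset /w/, coda /g/ ok → well-formed
wop — violates constraint 1: syllable 1 coda contains /p/, which is not a licensed coda consonant → ill-formed
zog — violates constraint 4: word begins with /z/ → ill-formed
pmag — violates constraint 5: syllable 1 onset /pm/ has 2 consonants (> 1) → ill-formed
lzeg — violates constraint 5: syllable 1 onset /lz/ has 2 consonants (> 1) → ill-formed
mol.da — violates constraint 1: syllable 1 coda contains /l/, which is not a licensed coda consonant → ill-formed
zit — violates constraint 4: word begins with /z/ → ill-formed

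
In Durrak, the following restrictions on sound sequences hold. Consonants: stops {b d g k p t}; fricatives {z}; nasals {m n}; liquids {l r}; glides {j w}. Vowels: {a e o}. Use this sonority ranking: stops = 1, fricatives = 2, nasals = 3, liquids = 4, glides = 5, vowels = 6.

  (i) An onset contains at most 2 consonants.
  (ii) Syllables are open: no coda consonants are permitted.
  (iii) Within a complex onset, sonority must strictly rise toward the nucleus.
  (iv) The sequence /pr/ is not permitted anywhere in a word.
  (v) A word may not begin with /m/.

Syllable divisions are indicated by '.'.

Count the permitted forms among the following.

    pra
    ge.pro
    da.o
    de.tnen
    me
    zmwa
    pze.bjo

2

pra — violates constraint (iv): contains banned sequence /pr/ → not permitted
ge.pro — violates constraint (iv): contains banned sequence /pr/ → not permitted
da.o — σ1 onset /d/, coda /∅/ ok; σ2 onset /∅/, coda /∅/ ok → permitted
de.tnen — violates constraint (ii): syllable 2 coda /n/ has 1 consonant (> 0) → not permitted
me — violates constraint (v): word begins with /m/ → not permitted
zmwa — violates constraint (i): syllable 1 onset /zmw/ has 3 consonants (> 2) → not permitted
pze.bjo — σ1 onset /pz/ (1→2 rises), coda /∅/ ok; σ2 onset /bj/ (1→5 rises), coda /∅/ ok → permitted
Permitted: da.o, pze.bjo → 2.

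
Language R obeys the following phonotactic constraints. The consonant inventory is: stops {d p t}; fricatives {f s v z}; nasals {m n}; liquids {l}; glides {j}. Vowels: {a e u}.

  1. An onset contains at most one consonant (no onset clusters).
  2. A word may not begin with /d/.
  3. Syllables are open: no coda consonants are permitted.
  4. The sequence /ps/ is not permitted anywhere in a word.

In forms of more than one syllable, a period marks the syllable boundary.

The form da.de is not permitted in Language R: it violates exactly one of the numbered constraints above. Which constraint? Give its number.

2

da.de: word begins with /d/.
This is a violation of constraint 2: "A word may not begin with /d/."
The remaining constraints (1, 3, 4) are satisfied.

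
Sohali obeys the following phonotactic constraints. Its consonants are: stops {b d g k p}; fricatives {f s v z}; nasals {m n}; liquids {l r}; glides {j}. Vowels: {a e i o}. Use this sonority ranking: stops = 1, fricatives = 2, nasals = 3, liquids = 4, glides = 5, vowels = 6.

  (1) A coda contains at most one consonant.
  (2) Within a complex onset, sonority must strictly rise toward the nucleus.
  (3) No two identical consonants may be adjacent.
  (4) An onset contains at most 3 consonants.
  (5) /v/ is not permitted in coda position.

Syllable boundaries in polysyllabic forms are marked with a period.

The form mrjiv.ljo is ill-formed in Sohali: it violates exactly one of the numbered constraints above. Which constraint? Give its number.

mrjiv.ljo: syllable 1 coda contains /v/.
This is a violation of constraint 5: "/v/ is not permitted in coda position."
The remaining constraints (1, 2, 3, 4) are satisfied.

5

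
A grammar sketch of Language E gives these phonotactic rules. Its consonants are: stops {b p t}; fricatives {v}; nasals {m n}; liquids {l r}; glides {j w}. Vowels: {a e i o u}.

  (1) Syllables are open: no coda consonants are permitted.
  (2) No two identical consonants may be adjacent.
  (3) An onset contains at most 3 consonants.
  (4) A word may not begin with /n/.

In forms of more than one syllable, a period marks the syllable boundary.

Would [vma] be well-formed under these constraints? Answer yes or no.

yes

[vma] — σ1 onset /vm/ (2C), coda /∅/ ok → well-formed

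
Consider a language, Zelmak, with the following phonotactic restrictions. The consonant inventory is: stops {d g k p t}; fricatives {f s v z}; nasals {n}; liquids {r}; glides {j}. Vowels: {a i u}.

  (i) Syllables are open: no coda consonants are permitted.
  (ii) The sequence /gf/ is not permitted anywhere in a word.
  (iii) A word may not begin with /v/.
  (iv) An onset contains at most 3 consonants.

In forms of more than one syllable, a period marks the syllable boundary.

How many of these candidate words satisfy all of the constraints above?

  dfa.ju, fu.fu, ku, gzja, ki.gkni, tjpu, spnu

dfa.ju — σ1 onset /df/ (2C), coda /∅/ ok; σ2 onset /j/, coda /∅/ ok → licit
fu.fu — σ1 onset /f/, coda /∅/ ok; σ2 onset /f/, coda /∅/ ok → licit
ku — σ1 onset /k/, coda /∅/ ok → licit
gzja — σ1 onset /gzj/ (3C), coda /∅/ ok → licit
ki.gkni — σ1 onset /k/, coda /∅/ ok; σ2 onset /gkn/ (3C), coda /∅/ ok → licit
tjpu — σ1 onset /tjp/ (3C), coda /∅/ ok → licit
spnu — σ1 onset /spn/ (3C), coda /∅/ ok → licit
Licit: dfa.ju, fu.fu, ku, gzja, ki.gkni, tjpu, spnu → 7.

7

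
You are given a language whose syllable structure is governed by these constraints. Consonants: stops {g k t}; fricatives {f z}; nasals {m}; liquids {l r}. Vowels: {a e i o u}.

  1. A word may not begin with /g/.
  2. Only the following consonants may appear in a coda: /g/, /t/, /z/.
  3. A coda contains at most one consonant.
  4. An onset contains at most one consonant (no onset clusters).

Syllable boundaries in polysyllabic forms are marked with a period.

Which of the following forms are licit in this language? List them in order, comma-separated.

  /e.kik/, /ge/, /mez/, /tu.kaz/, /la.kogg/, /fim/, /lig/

/mez/, /tu.kaz/, /lig/

/e.kik/ — violates constraint 2: syllable 2 coda contains /k/, which is not a licensed coda consonant → illicit
/ge/ — violates constraint 1: word begins with /g/ → illicit
/mez/ — σ1 onset /m/, coda /z/ ok → licit
/tu.kaz/ — σ1 onset /t/, coda /∅/ ok; σ2 onset /k/, coda /z/ ok → licit
/la.kogg/ — violates constraint 3: syllable 2 coda /gg/ has 2 consonants (> 1) → illicit
/fim/ — violates constraint 2: syllable 1 coda contains /m/, which is not a licensed coda consonant → illicit
/lig/ — σ1 onset /l/, coda /g/ ok → licit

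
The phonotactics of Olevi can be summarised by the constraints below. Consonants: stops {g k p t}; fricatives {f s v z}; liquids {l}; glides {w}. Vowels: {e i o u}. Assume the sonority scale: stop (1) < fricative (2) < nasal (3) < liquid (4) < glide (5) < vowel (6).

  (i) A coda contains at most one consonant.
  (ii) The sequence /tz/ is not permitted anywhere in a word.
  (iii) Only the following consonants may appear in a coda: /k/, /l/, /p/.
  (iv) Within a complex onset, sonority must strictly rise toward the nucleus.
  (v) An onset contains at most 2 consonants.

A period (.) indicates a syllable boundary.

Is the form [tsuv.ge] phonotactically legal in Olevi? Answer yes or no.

[tsuv.ge] — violates constraint (iii): syllable 1 coda contains /v/, which is not a licensed coda consonant → phonotactically illegal

no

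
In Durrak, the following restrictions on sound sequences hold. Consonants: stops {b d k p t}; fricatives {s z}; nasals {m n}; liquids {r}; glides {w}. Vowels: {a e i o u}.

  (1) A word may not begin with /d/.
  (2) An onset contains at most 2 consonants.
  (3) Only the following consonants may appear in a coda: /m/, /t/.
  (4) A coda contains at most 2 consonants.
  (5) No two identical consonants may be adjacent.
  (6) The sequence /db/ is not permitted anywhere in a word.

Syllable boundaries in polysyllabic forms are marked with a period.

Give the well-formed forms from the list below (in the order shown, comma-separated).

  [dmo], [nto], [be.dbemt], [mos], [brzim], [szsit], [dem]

[nto]

[dmo] — violates constraint 1: word begins with /d/ → ill-formed
[nto] — σ1 onset /nt/ (2C), coda /∅/ ok → well-formed
[be.dbemt] — violates constraint 6: contains banned sequence /db/ → ill-formed
[mos] — violates constraint 3: syllable 1 coda contains /s/, which is not a licensed coda consonant → ill-formed
[brzim] — violates constraint 2: syllable 1 onset /brz/ has 3 consonants (> 2) → ill-formed
[szsit] — violates constraint 2: syllable 1 onset /szs/ has 3 consonants (> 2) → ill-formed
[dem] — violates constraint 1: word begins with /d/ → ill-formed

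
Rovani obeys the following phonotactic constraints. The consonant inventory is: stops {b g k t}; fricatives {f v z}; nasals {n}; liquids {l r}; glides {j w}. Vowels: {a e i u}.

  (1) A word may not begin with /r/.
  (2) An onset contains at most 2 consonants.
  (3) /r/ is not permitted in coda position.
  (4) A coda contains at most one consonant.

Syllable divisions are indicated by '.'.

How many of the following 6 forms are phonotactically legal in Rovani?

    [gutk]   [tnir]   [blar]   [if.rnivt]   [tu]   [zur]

[gutk] — violates constraint 4: syllable 1 coda /tk/ has 2 consonants (> 1) → phonotactically illegal
[tnir] — violates constraint 3: syllable 1 coda contains /r/ → phonotactically illegal
[blar] — violates constraint 3: syllable 1 coda contains /r/ → phonotactically illegal
[if.rnivt] — violates constraint 4: syllable 2 coda /vt/ has 2 consonants (> 1) → phonotactically illegal
[tu] — σ1 onset /t/, coda /∅/ ok → phonotactically legal
[zur] — violates constraint 3: syllable 1 coda contains /r/ → phonotactically illegal
Phonotactically legal: [tu] → 1.

1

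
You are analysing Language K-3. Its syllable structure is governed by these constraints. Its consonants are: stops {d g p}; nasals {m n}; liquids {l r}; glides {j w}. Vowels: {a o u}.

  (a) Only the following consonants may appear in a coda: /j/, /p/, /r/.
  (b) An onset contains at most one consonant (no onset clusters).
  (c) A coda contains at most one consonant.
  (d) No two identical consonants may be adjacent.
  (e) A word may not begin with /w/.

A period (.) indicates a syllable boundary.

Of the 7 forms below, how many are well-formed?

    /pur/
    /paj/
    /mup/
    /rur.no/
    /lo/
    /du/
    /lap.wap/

/pur/ — σ1 onset /p/, coda /r/ ok → well-formed
/paj/ — σ1 onset /p/, coda /j/ ok → well-formed
/mup/ — σ1 onset /m/, coda /p/ ok → well-formed
/rur.no/ — σ1 onset /r/, coda /r/ ok; σ2 onset /n/, coda /∅/ ok → well-formed
/lo/ — σ1 onset /l/, coda /∅/ ok → well-formed
/du/ — σ1 onset /d/, coda /∅/ ok → well-formed
/lap.wap/ — σ1 onset /l/, coda /p/ ok; σ2 onset /w/, coda /p/ ok → well-formed
Well-formed: /pur/, /paj/, /mup/, /rur.no/, /lo/, /du/, /lap.wap/ → 7.

7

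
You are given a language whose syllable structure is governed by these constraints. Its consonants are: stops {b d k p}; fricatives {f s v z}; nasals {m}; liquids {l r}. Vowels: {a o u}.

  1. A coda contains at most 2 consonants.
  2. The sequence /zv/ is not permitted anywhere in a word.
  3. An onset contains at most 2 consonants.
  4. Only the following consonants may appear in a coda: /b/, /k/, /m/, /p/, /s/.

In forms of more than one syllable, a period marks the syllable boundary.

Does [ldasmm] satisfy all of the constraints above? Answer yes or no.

[ldasmm] — violates constraint 1: syllable 1 coda /smm/ has 3 consonants (> 2) → ill-formed

no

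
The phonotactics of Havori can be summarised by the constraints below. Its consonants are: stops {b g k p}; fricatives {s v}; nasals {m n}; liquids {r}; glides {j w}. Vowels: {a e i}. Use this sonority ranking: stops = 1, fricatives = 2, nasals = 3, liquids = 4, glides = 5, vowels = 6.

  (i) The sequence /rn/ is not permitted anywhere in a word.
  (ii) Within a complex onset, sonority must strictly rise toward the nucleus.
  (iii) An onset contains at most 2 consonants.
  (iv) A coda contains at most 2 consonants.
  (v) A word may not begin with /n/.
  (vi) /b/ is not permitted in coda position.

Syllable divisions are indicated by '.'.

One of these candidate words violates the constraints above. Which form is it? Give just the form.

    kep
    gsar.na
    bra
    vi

kep — σ1 onset /k/, coda /p/ ok → licit
gsar.na — violates constraint (i): contains banned sequence /rn/ → illicit
bra — σ1 onset /br/ (1→4 rises), coda /∅/ ok → licit
vi — σ1 onset /v/, coda /∅/ ok → licit

gsar.na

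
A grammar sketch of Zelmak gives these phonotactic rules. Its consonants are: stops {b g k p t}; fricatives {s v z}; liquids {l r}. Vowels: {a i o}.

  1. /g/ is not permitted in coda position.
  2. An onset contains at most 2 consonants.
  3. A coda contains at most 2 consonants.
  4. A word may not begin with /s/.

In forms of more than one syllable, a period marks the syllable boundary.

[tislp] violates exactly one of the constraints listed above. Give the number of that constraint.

[tislp]: syllable 1 coda /slp/ has 3 consonants (> 2).
This is a violation of constraint 3: "A coda contains at most 2 consonants."
The remaining constraints (1, 2, 4) are satisfied.

3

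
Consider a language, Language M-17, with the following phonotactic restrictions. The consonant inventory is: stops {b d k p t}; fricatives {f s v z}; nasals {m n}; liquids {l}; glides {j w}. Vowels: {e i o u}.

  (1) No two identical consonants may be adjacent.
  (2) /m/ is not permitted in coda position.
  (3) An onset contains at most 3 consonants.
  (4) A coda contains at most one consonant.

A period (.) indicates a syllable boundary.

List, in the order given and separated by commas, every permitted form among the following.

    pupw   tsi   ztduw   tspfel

pupw — violates constraint 4: syllable 1 coda /pw/ has 2 consonants (> 1) → not permitted
tsi — σ1 onset /ts/ (2C), coda /∅/ ok → permitted
ztduw — σ1 onset /ztd/ (3C), coda /w/ ok → permitted
tspfel — violates constraint 3: syllable 1 onset /tspf/ has 4 consonants (> 3) → not permitted

tsi, ztduw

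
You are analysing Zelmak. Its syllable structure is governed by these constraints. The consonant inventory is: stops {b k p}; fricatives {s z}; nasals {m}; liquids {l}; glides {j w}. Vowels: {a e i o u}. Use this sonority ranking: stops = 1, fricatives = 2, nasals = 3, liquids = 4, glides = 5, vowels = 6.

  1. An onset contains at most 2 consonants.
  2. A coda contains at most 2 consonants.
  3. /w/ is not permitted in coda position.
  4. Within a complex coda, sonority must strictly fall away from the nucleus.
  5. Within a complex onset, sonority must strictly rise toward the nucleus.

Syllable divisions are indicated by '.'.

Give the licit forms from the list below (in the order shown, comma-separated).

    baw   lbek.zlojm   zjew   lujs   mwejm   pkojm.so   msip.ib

lujs, mwejm

baw — violates constraint 3: syllable 1 coda contains /w/ → illicit
lbek.zlojm — violates constraint 5: syllable 1 onset /lb/: /l/ (liquid, 4) → /b/ (stop, 1) does not rise → illicit
zjew — violates constraint 3: syllable 1 coda contains /w/ → illicit
lujs — σ1 onset /l/, coda /js/ (5→2 falls) ok → licit
mwejm — σ1 onset /mw/ (3→5 rises), coda /jm/ (5→3 falls) ok → licit
pkojm.so — violates constraint 5: syllable 1 onset /pk/: /p/ (stop, 1) → /k/ (stop, 1) does not rise → illicit
msip.ib — violates constraint 5: syllable 1 onset /ms/: /m/ (nasal, 3) → /s/ (fricative, 2) does not rise → illicit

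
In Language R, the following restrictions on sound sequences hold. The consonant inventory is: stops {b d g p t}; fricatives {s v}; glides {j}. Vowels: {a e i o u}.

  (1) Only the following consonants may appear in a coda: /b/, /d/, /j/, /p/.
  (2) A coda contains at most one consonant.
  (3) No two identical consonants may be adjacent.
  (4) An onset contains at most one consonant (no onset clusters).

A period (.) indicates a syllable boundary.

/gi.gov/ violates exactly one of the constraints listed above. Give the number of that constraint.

1

/gi.gov/: syllable 2 coda contains /v/, which is not a licensed coda consonant.
This is a violation of constraint 1: "Only the following consonants may appear in a coda: /b/, /d/, /j/, /p/."
The remaining constraints (2, 3, 4) are satisfied.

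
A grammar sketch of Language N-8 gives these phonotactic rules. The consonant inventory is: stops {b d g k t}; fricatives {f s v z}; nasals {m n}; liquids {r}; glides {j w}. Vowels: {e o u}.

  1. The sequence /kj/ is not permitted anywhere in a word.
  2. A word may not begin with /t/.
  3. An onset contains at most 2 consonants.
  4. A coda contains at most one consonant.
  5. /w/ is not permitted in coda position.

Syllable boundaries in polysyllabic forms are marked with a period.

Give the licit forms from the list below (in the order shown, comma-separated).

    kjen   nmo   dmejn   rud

nmo, rud

kjen — violates constraint 1: contains banned sequence /kj/ → illicit
nmo — σ1 onset /nm/ (2C), coda /∅/ ok → licit
dmejn — violates constraint 4: syllable 1 coda /jn/ has 2 consonants (> 1) → illicit
rud — σ1 onset /r/, coda /d/ ok → licit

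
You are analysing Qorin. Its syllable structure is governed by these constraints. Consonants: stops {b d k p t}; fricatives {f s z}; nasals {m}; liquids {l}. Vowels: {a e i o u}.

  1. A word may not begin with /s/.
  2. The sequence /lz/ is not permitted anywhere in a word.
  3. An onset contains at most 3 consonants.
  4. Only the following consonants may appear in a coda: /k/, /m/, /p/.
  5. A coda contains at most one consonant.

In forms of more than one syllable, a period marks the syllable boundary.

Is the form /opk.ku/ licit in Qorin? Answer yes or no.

/opk.ku/ — violates constraint 5: syllable 1 coda /pk/ has 2 consonants (> 1) → illicit

no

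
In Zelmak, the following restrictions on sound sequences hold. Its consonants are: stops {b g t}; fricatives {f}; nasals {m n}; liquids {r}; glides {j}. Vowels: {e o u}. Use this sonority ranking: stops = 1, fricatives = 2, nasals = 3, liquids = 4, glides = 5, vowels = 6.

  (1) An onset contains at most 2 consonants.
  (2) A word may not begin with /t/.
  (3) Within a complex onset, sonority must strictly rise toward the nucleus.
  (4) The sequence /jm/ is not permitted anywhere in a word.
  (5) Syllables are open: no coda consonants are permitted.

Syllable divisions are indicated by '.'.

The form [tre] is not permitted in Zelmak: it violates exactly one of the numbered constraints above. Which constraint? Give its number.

[tre]: word begins with /t/.
This is a violation of constraint 2: "A word may not begin with /t/."
The remaining constraints (1, 3, 4, 5) are satisfied.

2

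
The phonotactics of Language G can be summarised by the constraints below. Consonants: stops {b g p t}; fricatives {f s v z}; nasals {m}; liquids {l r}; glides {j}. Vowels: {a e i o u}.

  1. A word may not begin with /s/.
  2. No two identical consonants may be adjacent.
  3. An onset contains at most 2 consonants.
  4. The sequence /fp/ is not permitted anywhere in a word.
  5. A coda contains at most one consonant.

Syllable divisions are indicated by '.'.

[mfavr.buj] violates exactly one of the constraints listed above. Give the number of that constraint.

5

[mfavr.buj]: syllable 1 coda /vr/ has 2 consonants (> 1).
This is a violation of constraint 5: "A coda contains at most one consonant."
The remaining constraints (1, 2, 3, 4) are satisfied.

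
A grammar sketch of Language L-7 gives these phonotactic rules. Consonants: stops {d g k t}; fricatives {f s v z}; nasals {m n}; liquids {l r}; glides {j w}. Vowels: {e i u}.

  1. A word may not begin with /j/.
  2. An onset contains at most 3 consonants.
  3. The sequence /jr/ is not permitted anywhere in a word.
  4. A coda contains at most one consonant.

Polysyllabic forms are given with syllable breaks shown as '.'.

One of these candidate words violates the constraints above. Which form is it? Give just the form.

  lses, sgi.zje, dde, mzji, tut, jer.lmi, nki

jer.lmi

lses — σ1 onset /ls/ (2C), coda /s/ ok → well-formed
sgi.zje — σ1 onset /sg/ (2C), coda /∅/ ok; σ2 onset /zj/ (2C), coda /∅/ ok → well-formed
dde — σ1 onset /dd/ (2C), coda /∅/ ok → well-formed
mzji — σ1 onset /mzj/ (3C), coda /∅/ ok → well-formed
tut — σ1 onset /t/, coda /t/ ok → well-formed
jer.lmi — violates constraint 1: word begins with /j/ → ill-formed
nki — σ1 onset /nk/ (2C), coda /∅/ ok → well-formed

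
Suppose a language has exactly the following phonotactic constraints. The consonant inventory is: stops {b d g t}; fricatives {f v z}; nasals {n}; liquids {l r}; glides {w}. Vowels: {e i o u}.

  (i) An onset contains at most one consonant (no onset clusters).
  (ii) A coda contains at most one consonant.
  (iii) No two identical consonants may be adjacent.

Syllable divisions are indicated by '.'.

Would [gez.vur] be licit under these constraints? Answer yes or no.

[gez.vur] — σ1 onset /g/, coda /z/ ok; σ2 onset /v/, coda /r/ ok → licit

yes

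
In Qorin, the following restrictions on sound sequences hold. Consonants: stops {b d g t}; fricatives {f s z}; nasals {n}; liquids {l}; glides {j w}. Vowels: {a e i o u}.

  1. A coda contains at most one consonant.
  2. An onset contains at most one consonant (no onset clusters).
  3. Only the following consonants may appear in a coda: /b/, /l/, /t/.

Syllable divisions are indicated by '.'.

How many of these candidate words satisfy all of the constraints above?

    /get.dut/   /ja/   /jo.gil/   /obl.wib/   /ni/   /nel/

5

/get.dut/ — σ1 onset /g/, coda /t/ ok; σ2 onset /d/, coda /t/ ok → permitted
/ja/ — σ1 onset /j/, coda /∅/ ok → permitted
/jo.gil/ — σ1 onset /j/, coda /∅/ ok; σ2 onset /g/, coda /l/ ok → permitted
/obl.wib/ — violates constraint 1: syllable 1 coda /bl/ has 2 consonants (> 1) → not permitted
/ni/ — σ1 onset /n/, coda /∅/ ok → permitted
/nel/ — σ1 onset /n/, coda /l/ ok → permitted
Permitted: /get.dut/, /ja/, /jo.gil/, /ni/, /nel/ → 5.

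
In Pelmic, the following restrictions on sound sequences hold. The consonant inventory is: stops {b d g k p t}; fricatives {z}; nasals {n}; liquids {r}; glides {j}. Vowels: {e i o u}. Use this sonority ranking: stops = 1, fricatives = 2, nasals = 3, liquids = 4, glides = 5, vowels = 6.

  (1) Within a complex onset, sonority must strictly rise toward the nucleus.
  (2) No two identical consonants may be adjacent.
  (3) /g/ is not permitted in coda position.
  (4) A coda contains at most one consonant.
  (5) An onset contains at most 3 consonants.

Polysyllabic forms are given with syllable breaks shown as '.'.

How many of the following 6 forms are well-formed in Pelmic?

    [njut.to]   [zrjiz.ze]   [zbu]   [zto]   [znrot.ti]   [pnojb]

0

[njut.to] — violates constraint 2: adjacent identical consonants /tt/ → ill-formed
[zrjiz.ze] — violates constraint 2: adjacent identical consonants /zz/ → ill-formed
[zbu] — violates constraint 1: syllable 1 onset /zb/: /z/ (fricative, 2) → /b/ (stop, 1) does not rise → ill-formed
[zto] — violates constraint 1: syllable 1 onset /zt/: /z/ (fricative, 2) → /t/ (stop, 1) does not rise → ill-formed
[znrot.ti] — violates constraint 2: adjacent identical consonants /tt/ → ill-formed
[pnojb] — violates constraint 4: syllable 1 coda /jb/ has 2 consonants (> 1) → ill-formed
No form is well-formed → 0.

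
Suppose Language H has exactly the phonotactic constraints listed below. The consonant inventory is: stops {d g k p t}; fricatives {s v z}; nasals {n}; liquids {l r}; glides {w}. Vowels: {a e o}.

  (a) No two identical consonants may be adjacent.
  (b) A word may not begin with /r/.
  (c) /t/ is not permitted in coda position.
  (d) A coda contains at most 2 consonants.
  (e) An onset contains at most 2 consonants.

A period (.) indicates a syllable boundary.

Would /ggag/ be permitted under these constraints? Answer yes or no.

no

/ggag/ — violates constraint (a): adjacent identical consonants /gg/ → not permitted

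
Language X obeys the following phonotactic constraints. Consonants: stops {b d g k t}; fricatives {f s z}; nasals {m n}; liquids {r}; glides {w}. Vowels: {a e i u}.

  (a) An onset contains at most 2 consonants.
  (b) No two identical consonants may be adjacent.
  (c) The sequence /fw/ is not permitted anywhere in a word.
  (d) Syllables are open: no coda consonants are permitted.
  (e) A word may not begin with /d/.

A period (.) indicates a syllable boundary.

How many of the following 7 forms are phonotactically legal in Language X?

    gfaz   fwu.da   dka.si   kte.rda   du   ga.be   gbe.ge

3

gfaz — violates constraint (d): syllable 1 coda /z/ has 1 consonant (> 0) → phonotactically illegal
fwu.da — violates constraint (c): contains banned sequence /fw/ → phonotactically illegal
dka.si — violates constraint (e): word begins with /d/ → phonotactically illegal
kte.rda — σ1 onset /kt/ (2C), coda /∅/ ok; σ2 onset /rd/ (2C), coda /∅/ ok → phonotactically legal
du — violates constraint (e): word begins with /d/ → phonotactically illegal
ga.be — σ1 onset /g/, coda /∅/ ok; σ2 onset /b/, coda /∅/ ok → phonotactically legal
gbe.ge — σ1 onset /gb/ (2C), coda /∅/ ok; σ2 onset /g/, coda /∅/ ok → phonotactically legal
Phonotactically legal: kte.rda, ga.be, gbe.ge → 3.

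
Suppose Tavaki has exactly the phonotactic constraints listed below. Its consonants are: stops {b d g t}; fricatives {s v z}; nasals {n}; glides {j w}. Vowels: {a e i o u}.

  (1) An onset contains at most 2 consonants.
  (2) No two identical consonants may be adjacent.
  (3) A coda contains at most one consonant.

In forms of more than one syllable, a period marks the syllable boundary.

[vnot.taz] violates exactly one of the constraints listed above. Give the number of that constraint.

[vnot.taz]: adjacent identical consonants /tt/.
This is a violation of constraint 2: "No two identical consonants may be adjacent."
The remaining constraints (1, 3) are satisfied.

2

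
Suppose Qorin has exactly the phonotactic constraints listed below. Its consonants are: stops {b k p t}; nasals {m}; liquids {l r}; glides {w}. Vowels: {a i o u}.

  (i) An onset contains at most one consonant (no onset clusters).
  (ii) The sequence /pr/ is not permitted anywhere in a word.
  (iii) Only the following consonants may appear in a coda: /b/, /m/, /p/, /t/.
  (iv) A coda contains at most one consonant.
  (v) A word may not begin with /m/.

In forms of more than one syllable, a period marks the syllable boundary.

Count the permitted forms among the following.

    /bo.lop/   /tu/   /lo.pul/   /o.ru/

/bo.lop/ — σ1 onset /b/, coda /∅/ ok; σ2 onset /l/, coda /p/ ok → permitted
/tu/ — σ1 onset /t/, coda /∅/ ok → permitted
/lo.pul/ — violates constraint (iii): syllable 2 coda contains /l/, which is not a licensed coda consonant → not permitted
/o.ru/ — σ1 onset /∅/, coda /∅/ ok; σ2 onset /r/, coda /∅/ ok → permitted
Permitted: /bo.lop/, /tu/, /o.ru/ → 3.

3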